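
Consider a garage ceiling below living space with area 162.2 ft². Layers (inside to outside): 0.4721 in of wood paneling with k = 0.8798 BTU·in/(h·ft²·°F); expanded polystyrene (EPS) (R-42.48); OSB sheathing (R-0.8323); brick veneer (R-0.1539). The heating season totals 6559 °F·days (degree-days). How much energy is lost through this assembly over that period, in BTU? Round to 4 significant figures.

580300 BTU

0.4721/0.8798 = 0.5366
R_total = 0.5366 + 42.48 + 0.8323 + 0.1539 = 44.003 ft²·°F·h/BTU
E = A × HDD × 24 / R = 162.2 × 6559 × 24 / 44.003 = 580260 BTU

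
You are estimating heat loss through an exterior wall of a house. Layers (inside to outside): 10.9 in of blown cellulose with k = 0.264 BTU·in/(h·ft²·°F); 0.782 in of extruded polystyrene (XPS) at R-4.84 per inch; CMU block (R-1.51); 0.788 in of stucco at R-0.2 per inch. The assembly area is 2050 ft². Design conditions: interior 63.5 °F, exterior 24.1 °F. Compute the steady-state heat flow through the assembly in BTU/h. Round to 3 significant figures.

10.9/0.264 = 41.29
0.782 × 4.84 = 3.785
0.788 × 0.2 = 0.1576
R_total = 41.29 + 3.785 + 1.51 + 0.1576 = 46.74 ft²·°F·h/BTU
Q = A·ΔT/R = 2050 × (63.5 − 24.1) / 46.74 = 1728 BTU/h

1730 BTU/h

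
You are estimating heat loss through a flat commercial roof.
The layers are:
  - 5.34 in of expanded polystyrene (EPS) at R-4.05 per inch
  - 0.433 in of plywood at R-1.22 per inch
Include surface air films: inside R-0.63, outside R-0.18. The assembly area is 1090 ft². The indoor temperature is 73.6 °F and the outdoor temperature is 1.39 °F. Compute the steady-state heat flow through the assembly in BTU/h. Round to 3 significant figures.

5.34 × 4.05 = 21.63
0.433 × 1.22 = 0.5283
R_total = 0.63 + 21.63 + 0.5283 + 0.18 = 22.97 ft²·°F·h/BTU
Q = A·ΔT/R = 1090 × (73.6 − 1.39) / 22.97 = 3427 BTU/h

3430 BTU/h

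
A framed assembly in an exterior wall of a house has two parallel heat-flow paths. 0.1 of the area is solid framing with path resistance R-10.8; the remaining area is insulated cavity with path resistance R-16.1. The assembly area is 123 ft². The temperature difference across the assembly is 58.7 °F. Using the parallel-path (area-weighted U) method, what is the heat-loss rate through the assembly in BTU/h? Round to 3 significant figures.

470 BTU/h

U_eff = 0.9/16.1 + 0.1/10.8 = 0.0559 + 0.009259 = 0.06516
R_eff = 1/U_eff = 15.35 ft²·°F·h/BTU
Q = 123 × 58.7 / 15.35 = 470.5 BTU/h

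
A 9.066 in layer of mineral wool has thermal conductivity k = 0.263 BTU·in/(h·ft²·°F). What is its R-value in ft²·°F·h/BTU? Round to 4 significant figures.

R = L/k = 9.066/0.263 = 34.471 ft²·°F·h/BTU

34.47 ft²·°F·h/BTU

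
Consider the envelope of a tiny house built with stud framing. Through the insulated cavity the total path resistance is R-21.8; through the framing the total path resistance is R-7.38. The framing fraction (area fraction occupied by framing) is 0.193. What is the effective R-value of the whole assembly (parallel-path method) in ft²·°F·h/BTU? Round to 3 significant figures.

U_eff = 0.807/21.8 + 0.193/7.38 = 0.03702 + 0.02615 = 0.06317
R_eff = 1/U_eff = 15.83 ft²·°F·h/BTU

15.8 ft²·°F·h/BTU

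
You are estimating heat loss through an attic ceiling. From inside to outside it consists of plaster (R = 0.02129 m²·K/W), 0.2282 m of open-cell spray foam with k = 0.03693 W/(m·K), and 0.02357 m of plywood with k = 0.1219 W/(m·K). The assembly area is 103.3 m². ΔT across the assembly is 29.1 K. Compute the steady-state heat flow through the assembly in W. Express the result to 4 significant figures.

0.2282/0.03693 = 6.1793
0.02357/0.1219 = 0.19336
R_total = 0.02129 + 6.1793 + 0.19336 = 6.3939 m²·K/W
Q = A·ΔT/R = 103.3 × 29.1 / 6.3939 = 470.14 W

470.1 W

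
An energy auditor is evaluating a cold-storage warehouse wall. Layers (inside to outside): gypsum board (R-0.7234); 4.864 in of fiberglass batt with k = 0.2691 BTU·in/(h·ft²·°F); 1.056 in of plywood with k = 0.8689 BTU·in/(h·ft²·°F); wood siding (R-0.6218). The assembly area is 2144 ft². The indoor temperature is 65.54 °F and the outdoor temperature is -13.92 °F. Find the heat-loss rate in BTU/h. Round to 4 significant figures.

4.864/0.2691 = 18.075
1.056/0.8689 = 1.2153
R_total = 0.7234 + 18.075 + 1.2153 + 0.6218 = 20.636 ft²·°F·h/BTU
Q = A·ΔT/R = 2144 × (65.54 − (-13.92)) / 20.636 = 8255.7 BTU/h

8256 BTU/h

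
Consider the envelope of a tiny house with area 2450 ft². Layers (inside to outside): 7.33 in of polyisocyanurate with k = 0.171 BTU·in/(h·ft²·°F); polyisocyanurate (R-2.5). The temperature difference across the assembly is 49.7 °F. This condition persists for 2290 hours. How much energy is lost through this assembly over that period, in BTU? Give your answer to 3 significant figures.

6150000 BTU

7.33/0.171 = 42.87
R_total = 42.87 + 2.5 = 45.37 ft²·°F·h/BTU
Q = 2450 × 49.7 / 45.37 = 2684 BTU/h
E = 2684 × 2290 = 6147000 BTU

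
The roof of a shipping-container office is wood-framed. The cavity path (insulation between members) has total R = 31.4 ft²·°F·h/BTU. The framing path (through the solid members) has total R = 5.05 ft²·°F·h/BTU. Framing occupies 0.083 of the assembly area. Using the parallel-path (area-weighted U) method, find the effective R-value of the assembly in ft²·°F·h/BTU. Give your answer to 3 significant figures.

U_eff = 0.917/31.4 + 0.083/5.05 = 0.0292 + 0.01644 = 0.04564
R_eff = 1/U_eff = 21.91 ft²·°F·h/BTU

21.9 ft²·°F·h/BTU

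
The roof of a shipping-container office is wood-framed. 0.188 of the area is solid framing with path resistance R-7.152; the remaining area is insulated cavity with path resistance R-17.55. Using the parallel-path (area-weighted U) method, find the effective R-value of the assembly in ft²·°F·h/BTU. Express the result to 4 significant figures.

U_eff = 0.812/17.55 + 0.188/7.152 = 0.046268 + 0.026286 = 0.072554
R_eff = 1/U_eff = 13.783 ft²·°F·h/BTU

13.78 ft²·°F·h/BTU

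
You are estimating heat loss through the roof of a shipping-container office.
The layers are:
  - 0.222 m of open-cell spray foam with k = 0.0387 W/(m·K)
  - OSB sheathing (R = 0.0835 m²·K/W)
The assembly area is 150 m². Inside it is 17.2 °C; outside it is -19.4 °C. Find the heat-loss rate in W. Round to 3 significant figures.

0.222/0.0387 = 5.736
R_total = 5.736 + 0.0835 = 5.82 m²·K/W
Q = A·ΔT/R = 150 × (17.2 − (-19.4)) / 5.82 = 943.3 W

943 W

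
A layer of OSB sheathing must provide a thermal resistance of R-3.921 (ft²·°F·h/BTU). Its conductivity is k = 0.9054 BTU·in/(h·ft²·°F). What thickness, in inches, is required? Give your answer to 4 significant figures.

3.550 in

L = R × k = 3.921 × 0.9054 = 3.5501 in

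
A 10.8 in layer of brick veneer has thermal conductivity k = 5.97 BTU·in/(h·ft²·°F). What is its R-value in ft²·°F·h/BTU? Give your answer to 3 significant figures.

R = L/k = 10.8/5.97 = 1.809 ft²·°F·h/BTU

1.81 ft²·°F·h/BTU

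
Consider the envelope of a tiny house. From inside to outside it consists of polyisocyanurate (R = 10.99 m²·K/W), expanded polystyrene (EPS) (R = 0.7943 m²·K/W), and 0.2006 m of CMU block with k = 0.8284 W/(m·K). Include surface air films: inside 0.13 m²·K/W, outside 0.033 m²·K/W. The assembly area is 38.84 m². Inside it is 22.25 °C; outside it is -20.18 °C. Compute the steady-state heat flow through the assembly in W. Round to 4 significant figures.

135.2 W

0.2006/0.8284 = 0.24215
R_total = 0.13 + 10.99 + 0.7943 + 0.24215 + 0.033 = 12.189 m²·K/W
Q = A·ΔT/R = 38.84 × (22.25 − (-20.18)) / 12.189 = 135.2 W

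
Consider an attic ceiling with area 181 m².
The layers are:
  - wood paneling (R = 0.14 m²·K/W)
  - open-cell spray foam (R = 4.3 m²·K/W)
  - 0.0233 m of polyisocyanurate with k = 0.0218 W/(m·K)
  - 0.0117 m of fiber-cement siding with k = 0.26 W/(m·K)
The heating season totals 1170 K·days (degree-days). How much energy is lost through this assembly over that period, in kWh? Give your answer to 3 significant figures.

0.0233/0.0218 = 1.069
0.0117/0.26 = 0.045
R_total = 0.14 + 4.3 + 1.069 + 0.045 = 5.554 m²·K/W
E = A × HDD × 24 / R / 1000 = 181 × 1170 × 24 / 5.554 / 1000 = 915.1 kWh

915 kWh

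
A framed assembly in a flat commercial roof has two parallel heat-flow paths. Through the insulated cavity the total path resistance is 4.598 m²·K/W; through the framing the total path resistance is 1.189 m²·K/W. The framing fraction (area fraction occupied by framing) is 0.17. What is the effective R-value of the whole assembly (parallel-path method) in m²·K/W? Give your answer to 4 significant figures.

U_eff = 0.83/4.598 + 0.17/1.189 = 0.18051 + 0.14298 = 0.32349
R_eff = 1/U_eff = 3.0913 m²·K/W

3.091 m²·K/W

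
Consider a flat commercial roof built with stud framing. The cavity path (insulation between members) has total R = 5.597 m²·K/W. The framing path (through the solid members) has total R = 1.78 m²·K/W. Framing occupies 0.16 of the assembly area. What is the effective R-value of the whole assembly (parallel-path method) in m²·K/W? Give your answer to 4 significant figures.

U_eff = 0.84/5.597 + 0.16/1.78 = 0.15008 + 0.089888 = 0.23997
R_eff = 1/U_eff = 4.1672 m²·K/W

4.167 m²·K/W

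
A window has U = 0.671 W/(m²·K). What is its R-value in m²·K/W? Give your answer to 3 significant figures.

1.49 m²·K/W

R = 1/U = 1/0.671 = 1.49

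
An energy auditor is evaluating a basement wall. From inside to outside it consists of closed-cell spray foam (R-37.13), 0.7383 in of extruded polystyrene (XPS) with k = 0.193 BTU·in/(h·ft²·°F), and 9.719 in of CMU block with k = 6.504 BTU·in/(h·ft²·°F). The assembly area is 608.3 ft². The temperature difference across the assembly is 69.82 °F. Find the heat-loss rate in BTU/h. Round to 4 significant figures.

0.7383/0.193 = 3.8254
9.719/6.504 = 1.4943
R_total = 37.13 + 3.8254 + 1.4943 = 42.45 ft²·°F·h/BTU
Q = A·ΔT/R = 608.3 × 69.82 / 42.45 = 1000.5 BTU/h

1001 BTU/h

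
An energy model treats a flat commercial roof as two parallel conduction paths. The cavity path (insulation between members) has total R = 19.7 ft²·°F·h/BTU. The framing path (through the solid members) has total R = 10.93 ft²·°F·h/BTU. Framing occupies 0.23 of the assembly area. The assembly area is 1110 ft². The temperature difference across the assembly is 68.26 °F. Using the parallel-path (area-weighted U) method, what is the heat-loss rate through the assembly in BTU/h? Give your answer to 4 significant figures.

4556 BTU/h

U_eff = 0.77/19.7 + 0.23/10.93 = 0.039086 + 0.021043 = 0.060129
R_eff = 1/U_eff = 16.631 ft²·°F·h/BTU
Q = 1110 × 68.26 / 16.631 = 4555.9 BTU/h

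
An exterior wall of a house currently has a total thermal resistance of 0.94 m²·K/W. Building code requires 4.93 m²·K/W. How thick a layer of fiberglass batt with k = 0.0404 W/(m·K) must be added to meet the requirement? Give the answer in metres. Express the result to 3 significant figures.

ΔR = 4.93 − 0.94 = 3.99 m²·K/W
L = ΔR × k = 3.99 × 0.0404 = 0.1612 m

0.161 m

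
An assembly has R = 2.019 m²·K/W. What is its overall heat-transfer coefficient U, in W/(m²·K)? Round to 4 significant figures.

U = 1/R = 1/2.019 = 0.49529

0.4953 W/(m²·K)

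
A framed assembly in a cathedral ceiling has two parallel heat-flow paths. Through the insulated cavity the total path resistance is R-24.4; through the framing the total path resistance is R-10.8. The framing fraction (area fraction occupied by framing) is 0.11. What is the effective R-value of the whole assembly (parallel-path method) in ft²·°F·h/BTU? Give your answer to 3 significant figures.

U_eff = 0.89/24.4 + 0.11/10.8 = 0.03648 + 0.01019 = 0.04666
R_eff = 1/U_eff = 21.43 ft²·°F·h/BTU

21.4 ft²·°F·h/BTU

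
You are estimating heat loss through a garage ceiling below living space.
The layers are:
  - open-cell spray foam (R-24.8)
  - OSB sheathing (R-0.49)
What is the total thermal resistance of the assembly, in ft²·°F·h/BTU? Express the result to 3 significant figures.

R_total = 24.8 + 0.49 = 25.29 ft²·°F·h/BTU

25.3 ft²·°F·h/BTU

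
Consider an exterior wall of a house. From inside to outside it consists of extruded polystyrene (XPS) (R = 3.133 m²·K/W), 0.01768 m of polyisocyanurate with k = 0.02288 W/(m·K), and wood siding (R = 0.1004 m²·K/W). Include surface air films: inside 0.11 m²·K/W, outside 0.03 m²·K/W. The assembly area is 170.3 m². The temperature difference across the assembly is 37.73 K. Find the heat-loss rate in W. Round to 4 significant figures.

1550 W

0.01768/0.02288 = 0.77273
R_total = 0.11 + 3.133 + 0.77273 + 0.1004 + 0.03 = 4.1461 m²·K/W
Q = A·ΔT/R = 170.3 × 37.73 / 4.1461 = 1549.7 W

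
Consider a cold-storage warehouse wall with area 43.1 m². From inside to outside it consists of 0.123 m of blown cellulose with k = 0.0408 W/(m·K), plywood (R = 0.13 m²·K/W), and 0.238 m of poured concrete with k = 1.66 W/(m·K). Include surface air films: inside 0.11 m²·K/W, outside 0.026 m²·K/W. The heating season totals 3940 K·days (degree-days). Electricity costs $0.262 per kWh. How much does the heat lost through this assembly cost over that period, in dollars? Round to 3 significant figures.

0.123/0.0408 = 3.015
0.238/1.66 = 0.1434
R_total = 0.11 + 3.015 + 0.13 + 0.1434 + 0.026 = 3.424 m²·K/W
E = A × HDD × 24 / R / 1000 = 43.1 × 3940 × 24 / 3.424 / 1000 = 1190 kWh
Cost = 1190 × 0.262 = $311.8

312 dollars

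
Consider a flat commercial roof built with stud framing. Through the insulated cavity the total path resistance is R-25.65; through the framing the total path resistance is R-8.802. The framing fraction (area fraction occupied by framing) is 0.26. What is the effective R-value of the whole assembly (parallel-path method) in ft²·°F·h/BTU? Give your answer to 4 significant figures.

17.13 ft²·°F·h/BTU

U_eff = 0.74/25.65 + 0.26/8.802 = 0.02885 + 0.029539 = 0.058389
R_eff = 1/U_eff = 17.127 ft²·°F·h/BTU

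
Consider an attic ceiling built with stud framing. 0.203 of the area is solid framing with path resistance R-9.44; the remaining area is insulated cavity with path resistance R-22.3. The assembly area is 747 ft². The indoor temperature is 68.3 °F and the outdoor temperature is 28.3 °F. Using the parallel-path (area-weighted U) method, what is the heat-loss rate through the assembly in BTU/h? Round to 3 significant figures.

U_eff = 0.797/22.3 + 0.203/9.44 = 0.03574 + 0.0215 = 0.05724
R_eff = 1/U_eff = 17.47 ft²·°F·h/BTU
Q = 747 × (68.3 − 28.3) / 17.47 = 1710 BTU/h

1710 BTU/h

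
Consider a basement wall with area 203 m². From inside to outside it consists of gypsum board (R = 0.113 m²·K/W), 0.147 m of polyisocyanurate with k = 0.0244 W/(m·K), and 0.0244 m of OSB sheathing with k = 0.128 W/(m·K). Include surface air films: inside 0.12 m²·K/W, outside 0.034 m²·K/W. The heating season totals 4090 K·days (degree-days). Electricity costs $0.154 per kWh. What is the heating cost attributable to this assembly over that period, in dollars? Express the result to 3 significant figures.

473 dollars

0.147/0.0244 = 6.025
0.0244/0.128 = 0.1906
R_total = 0.12 + 0.113 + 6.025 + 0.1906 + 0.034 = 6.482 m²·K/W
E = A × HDD × 24 / R / 1000 = 203 × 4090 × 24 / 6.482 / 1000 = 3074 kWh
Cost = 3074 × 0.154 = $473.4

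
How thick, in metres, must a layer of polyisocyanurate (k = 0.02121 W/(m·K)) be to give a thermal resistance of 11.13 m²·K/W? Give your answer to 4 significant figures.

L = R·k = 11.13 × 0.02121 = 0.23607 m

0.2361 m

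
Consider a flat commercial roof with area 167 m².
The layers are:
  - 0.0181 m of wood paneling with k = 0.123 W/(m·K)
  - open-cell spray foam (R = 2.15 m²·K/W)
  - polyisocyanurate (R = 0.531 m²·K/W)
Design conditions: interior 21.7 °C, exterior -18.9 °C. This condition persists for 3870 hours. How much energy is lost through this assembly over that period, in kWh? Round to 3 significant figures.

9280 kWh

0.0181/0.123 = 0.1472
R_total = 0.1472 + 2.15 + 0.531 = 2.828 m²·K/W
Q = 167 × (21.7 − (-18.9)) / 2.828 = 2397 W
E = 2397 W × 3870 h / 1000 = 9278 kWh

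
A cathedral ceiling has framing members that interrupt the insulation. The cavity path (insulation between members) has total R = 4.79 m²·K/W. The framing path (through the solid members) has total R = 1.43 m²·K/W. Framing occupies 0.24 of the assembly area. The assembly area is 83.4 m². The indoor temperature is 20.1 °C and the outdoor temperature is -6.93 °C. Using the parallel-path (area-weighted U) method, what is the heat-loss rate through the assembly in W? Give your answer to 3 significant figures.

736 W

U_eff = 0.76/4.79 + 0.24/1.43 = 0.1587 + 0.1678 = 0.3265
R_eff = 1/U_eff = 3.063 m²·K/W
Q = 83.4 × (20.1 − (-6.93)) / 3.063 = 736 W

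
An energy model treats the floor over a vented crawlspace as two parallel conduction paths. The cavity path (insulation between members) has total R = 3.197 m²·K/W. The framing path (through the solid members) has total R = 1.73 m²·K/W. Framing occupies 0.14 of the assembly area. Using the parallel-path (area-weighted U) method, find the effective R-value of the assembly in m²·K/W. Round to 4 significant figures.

U_eff = 0.86/3.197 + 0.14/1.73 = 0.269 + 0.080925 = 0.34993
R_eff = 1/U_eff = 2.8577 m²·K/W

2.858 m²·K/W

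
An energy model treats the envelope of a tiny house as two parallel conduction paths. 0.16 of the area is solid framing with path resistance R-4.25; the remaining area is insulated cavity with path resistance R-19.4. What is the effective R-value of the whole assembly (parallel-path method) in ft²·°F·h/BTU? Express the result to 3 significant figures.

12.4 ft²·°F·h/BTU

U_eff = 0.84/19.4 + 0.16/4.25 = 0.0433 + 0.03765 = 0.08095
R_eff = 1/U_eff = 12.35 ft²·°F·h/BTU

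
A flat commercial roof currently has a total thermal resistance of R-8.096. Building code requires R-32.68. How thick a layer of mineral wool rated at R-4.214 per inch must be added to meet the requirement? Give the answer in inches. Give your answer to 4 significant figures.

5.834 in

ΔR = 32.68 − 8.096 = 24.584 ft²·°F·h/BTU
L = ΔR / (R/in) = 24.584/4.214 = 5.8339 in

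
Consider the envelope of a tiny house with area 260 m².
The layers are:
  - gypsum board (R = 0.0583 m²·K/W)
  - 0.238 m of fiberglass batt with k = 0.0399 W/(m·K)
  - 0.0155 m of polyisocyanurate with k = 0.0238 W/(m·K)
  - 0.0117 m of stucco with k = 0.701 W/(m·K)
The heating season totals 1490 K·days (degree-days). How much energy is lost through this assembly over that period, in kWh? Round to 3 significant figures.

0.238/0.0399 = 5.965
0.0155/0.0238 = 0.6513
0.0117/0.701 = 0.01669
R_total = 0.0583 + 5.965 + 0.6513 + 0.01669 = 6.691 m²·K/W
E = A × HDD × 24 / R / 1000 = 260 × 1490 × 24 / 6.691 / 1000 = 1390 kWh

1390 kWh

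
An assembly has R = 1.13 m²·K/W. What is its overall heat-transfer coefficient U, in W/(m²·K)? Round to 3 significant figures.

U = 1/R = 1/1.13 = 0.885

0.885 W/(m²·K)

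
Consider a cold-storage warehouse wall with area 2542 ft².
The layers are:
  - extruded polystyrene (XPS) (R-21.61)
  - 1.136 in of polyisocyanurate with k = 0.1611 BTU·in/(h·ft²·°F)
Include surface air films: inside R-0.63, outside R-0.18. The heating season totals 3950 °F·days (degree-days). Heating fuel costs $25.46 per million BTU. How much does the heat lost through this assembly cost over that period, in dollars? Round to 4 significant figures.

208.2 dollars

1.136/0.1611 = 7.0515
R_total = 0.63 + 21.61 + 7.0515 + 0.18 = 29.472 ft²·°F·h/BTU
E = A × HDD × 24 / R = 2542 × 3950 × 24 / 29.472 = 8176800 BTU
Cost = 8176800/10⁶ × 25.46 = $208.18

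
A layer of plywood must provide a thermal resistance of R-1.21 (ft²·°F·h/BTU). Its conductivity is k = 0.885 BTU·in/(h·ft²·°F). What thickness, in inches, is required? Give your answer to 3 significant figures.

1.07 in

L = R × k = 1.21 × 0.885 = 1.071 in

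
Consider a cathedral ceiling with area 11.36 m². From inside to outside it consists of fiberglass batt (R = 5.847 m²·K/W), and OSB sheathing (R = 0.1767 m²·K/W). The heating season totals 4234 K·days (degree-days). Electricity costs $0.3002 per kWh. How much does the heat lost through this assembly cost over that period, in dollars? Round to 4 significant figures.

57.53 dollars

R_total = 5.847 + 0.1767 = 6.0237 m²·K/W
E = A × HDD × 24 / R / 1000 = 11.36 × 4234 × 24 / 6.0237 / 1000 = 191.64 kWh
Cost = 191.64 × 0.3002 = $57.529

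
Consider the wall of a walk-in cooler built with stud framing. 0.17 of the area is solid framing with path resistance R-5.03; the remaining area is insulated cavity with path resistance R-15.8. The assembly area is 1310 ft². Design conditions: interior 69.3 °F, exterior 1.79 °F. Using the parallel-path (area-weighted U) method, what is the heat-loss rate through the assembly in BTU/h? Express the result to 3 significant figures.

U_eff = 0.83/15.8 + 0.17/5.03 = 0.05253 + 0.0338 = 0.08633
R_eff = 1/U_eff = 11.58 ft²·°F·h/BTU
Q = 1310 × (69.3 − 1.79) / 11.58 = 7635 BTU/h

7630 BTU/h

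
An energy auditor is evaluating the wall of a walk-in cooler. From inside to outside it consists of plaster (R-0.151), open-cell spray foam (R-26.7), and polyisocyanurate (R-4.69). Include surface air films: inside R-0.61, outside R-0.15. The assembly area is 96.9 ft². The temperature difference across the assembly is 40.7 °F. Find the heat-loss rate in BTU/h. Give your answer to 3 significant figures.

122 BTU/h

R_total = 0.61 + 0.151 + 26.7 + 4.69 + 0.15 = 32.3 ft²·°F·h/BTU
Q = A·ΔT/R = 96.9 × 40.7 / 32.3 = 122.1 BTU/h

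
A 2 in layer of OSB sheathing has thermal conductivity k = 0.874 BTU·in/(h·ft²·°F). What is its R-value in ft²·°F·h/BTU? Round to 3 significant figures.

R = L/k = 2/0.874 = 2.288 ft²·°F·h/BTU

2.29 ft²·°F·h/BTU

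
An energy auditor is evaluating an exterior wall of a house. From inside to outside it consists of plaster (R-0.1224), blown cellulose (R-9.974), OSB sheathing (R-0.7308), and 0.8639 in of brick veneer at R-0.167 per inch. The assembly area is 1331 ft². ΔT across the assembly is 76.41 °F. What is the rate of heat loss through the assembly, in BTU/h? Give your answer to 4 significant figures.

0.8639 × 0.167 = 0.14427
R_total = 0.1224 + 9.974 + 0.7308 + 0.14427 = 10.971 ft²·°F·h/BTU
Q = A·ΔT/R = 1331 × 76.41 / 10.971 = 9269.7 BTU/h

9270 BTU/h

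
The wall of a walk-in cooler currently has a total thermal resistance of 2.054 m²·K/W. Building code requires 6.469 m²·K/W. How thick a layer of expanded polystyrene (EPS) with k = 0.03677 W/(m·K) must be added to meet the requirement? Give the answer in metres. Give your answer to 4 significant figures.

ΔR = 6.469 − 2.054 = 4.415 m²·K/W
L = ΔR × k = 4.415 × 0.03677 = 0.16234 m

0.1623 m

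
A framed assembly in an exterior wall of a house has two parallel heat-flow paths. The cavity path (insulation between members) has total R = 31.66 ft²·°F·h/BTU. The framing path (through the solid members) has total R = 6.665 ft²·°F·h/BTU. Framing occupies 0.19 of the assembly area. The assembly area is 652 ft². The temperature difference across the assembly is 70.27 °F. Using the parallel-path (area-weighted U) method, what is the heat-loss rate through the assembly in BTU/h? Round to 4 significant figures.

2478 BTU/h

U_eff = 0.81/31.66 + 0.19/6.665 = 0.025584 + 0.028507 = 0.054091
R_eff = 1/U_eff = 18.487 ft²·°F·h/BTU
Q = 652 × 70.27 / 18.487 = 2478.3 BTU/h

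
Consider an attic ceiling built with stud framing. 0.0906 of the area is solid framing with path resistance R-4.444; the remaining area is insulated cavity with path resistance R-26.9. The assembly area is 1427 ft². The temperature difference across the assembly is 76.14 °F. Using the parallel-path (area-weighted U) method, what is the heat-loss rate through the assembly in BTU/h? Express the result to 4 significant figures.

U_eff = 0.9094/26.9 + 0.0906/4.444 = 0.033807 + 0.020387 = 0.054194
R_eff = 1/U_eff = 18.452 ft²·°F·h/BTU
Q = 1427 × 76.14 / 18.452 = 5888.2 BTU/h

5888 BTU/h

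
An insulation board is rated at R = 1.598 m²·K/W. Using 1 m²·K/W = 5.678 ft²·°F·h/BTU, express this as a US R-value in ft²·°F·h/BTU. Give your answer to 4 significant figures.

9.073 ft²·°F·h/BTU

R_US = 1.598 × 5.678 = 9.0734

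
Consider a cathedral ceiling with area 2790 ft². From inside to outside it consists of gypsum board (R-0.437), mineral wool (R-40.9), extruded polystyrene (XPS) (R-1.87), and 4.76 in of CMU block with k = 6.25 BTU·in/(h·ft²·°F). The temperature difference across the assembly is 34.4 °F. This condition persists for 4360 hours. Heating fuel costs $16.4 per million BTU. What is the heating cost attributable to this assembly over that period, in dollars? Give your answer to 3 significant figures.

156 dollars

4.76/6.25 = 0.7616
R_total = 0.437 + 40.9 + 1.87 + 0.7616 = 43.97 ft²·°F·h/BTU
Q = 2790 × 34.4 / 43.97 = 2183 BTU/h
E = 2183 × 4360 = 9517000 BTU
Cost = 9517000/10⁶ × 16.4 = $156.1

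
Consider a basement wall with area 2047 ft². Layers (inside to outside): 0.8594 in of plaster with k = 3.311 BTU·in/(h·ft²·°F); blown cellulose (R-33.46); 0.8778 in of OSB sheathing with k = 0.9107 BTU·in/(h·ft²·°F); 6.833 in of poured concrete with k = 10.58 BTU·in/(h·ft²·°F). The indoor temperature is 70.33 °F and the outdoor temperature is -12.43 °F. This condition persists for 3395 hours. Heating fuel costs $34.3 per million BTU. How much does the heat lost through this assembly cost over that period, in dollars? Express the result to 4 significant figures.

558.4 dollars

0.8594/3.311 = 0.25956
0.8778/0.9107 = 0.96387
6.833/10.58 = 0.64584
R_total = 0.25956 + 33.46 + 0.96387 + 0.64584 = 35.329 ft²·°F·h/BTU
Q = 2047 × (70.33 − (-12.43)) / 35.329 = 4795.2 BTU/h
E = 4795.2 × 3395 = 16280000 BTU
Cost = 16280000/10⁶ × 34.3 = $558.39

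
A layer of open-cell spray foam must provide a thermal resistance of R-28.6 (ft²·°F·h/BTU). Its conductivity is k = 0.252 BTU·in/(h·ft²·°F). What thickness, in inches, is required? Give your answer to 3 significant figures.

7.21 in

L = R × k = 28.6 × 0.252 = 7.207 in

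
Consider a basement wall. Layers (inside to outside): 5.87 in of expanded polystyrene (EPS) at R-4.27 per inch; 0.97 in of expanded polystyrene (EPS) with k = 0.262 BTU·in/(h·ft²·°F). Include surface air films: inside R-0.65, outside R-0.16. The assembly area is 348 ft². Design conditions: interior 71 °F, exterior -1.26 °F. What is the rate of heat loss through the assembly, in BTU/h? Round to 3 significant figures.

850 BTU/h

5.87 × 4.27 = 25.06
0.97/0.262 = 3.702
R_total = 0.65 + 25.06 + 3.702 + 0.16 = 29.58 ft²·°F·h/BTU
Q = A·ΔT/R = 348 × (71 − (-1.26)) / 29.58 = 850.2 BTU/h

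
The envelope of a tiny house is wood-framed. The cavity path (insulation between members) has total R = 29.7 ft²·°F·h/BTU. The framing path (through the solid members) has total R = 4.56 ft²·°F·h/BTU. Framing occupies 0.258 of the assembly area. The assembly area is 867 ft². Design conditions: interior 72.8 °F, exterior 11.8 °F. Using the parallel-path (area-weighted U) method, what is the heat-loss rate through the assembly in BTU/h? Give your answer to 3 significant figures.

4310 BTU/h

U_eff = 0.742/29.7 + 0.258/4.56 = 0.02498 + 0.05658 = 0.08156
R_eff = 1/U_eff = 12.26 ft²·°F·h/BTU
Q = 867 × (72.8 − 11.8) / 12.26 = 4314 BTU/h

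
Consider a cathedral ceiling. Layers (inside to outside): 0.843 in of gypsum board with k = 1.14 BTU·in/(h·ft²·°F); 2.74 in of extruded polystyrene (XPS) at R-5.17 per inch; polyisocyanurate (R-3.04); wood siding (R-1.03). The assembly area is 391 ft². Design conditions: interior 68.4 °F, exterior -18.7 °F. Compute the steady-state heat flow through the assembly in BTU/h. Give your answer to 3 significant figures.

1790 BTU/h

0.843/1.14 = 0.7395
2.74 × 5.17 = 14.17
R_total = 0.7395 + 14.17 + 3.04 + 1.03 = 18.98 ft²·°F·h/BTU
Q = A·ΔT/R = 391 × (68.4 − (-18.7)) / 18.98 = 1795 BTU/h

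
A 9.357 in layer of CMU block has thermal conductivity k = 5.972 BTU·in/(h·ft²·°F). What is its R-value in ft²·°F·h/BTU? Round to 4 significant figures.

R = L/k = 9.357/5.972 = 1.5668 ft²·°F·h/BTU

1.567 ft²·°F·h/BTU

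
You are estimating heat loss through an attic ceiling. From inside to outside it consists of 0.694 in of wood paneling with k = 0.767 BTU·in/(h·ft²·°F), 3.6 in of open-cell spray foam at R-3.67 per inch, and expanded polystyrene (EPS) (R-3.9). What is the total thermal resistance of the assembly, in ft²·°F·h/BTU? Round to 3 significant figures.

0.694/0.767 = 0.9048
3.6 × 3.67 = 13.21
R_total = 0.9048 + 13.21 + 3.9 = 18.02 ft²·°F·h/BTU

18.0 ft²·°F·h/BTU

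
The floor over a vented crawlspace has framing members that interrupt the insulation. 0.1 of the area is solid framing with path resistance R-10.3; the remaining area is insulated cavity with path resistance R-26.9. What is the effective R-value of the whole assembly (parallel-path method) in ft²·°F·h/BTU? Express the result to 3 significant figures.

23.2 ft²·°F·h/BTU

U_eff = 0.9/26.9 + 0.1/10.3 = 0.03346 + 0.009709 = 0.04317
R_eff = 1/U_eff = 23.17 ft²·°F·h/BTU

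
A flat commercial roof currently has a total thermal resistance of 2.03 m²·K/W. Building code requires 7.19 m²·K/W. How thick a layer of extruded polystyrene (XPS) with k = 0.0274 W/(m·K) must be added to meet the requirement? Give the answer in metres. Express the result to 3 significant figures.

ΔR = 7.19 − 2.03 = 5.16 m²·K/W
L = ΔR × k = 5.16 × 0.0274 = 0.1414 m

0.141 m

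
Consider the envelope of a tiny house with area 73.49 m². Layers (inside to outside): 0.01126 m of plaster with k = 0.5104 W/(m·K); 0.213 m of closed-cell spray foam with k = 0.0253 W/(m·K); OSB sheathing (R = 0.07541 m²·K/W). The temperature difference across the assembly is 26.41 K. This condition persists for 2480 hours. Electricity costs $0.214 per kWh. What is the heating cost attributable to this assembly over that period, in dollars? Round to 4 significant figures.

0.01126/0.5104 = 0.022061
0.213/0.0253 = 8.419
R_total = 0.022061 + 8.419 + 0.07541 = 8.5164 m²·K/W
Q = 73.49 × 26.41 / 8.5164 = 227.9 W
E = 227.9 W × 2480 h / 1000 = 565.18 kWh
Cost = 565.18 × 0.214 = $120.95

120.9 dollars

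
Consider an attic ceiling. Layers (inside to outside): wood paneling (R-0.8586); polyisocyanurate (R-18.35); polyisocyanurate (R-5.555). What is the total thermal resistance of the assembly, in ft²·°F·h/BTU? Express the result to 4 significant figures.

R_total = 0.8586 + 18.35 + 5.555 = 24.764 ft²·°F·h/BTU

24.76 ft²·°F·h/BTU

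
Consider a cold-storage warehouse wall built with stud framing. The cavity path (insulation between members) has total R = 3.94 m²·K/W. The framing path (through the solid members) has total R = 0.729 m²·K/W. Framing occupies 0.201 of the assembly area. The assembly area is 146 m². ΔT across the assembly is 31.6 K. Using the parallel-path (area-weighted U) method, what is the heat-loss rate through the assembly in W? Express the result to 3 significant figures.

2210 W

U_eff = 0.799/3.94 + 0.201/0.729 = 0.2028 + 0.2757 = 0.4785
R_eff = 1/U_eff = 2.09 m²·K/W
Q = 146 × 31.6 / 2.09 = 2208 W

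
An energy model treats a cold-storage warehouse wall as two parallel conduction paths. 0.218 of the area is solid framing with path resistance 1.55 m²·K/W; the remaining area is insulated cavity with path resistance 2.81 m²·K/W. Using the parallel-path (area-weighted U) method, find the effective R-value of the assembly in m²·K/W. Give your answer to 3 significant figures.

U_eff = 0.782/2.81 + 0.218/1.55 = 0.2783 + 0.1406 = 0.4189
R_eff = 1/U_eff = 2.387 m²·K/W

2.39 m²·K/W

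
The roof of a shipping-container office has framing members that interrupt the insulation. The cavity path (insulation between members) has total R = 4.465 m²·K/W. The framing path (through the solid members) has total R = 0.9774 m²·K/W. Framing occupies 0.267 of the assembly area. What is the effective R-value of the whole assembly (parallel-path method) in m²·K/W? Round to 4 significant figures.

2.287 m²·K/W

U_eff = 0.733/4.465 + 0.267/0.9774 = 0.16417 + 0.27317 = 0.43734
R_eff = 1/U_eff = 2.2866 m²·K/W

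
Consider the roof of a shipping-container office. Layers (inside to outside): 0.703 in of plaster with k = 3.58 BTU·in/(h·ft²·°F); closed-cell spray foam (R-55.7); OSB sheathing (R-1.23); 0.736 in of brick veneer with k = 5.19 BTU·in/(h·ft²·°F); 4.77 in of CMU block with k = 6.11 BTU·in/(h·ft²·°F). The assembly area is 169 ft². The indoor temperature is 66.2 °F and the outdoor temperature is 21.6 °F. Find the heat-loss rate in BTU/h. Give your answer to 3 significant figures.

0.703/3.58 = 0.1964
0.736/5.19 = 0.1418
4.77/6.11 = 0.7807
R_total = 0.1964 + 55.7 + 1.23 + 0.1418 + 0.7807 = 58.05 ft²·°F·h/BTU
Q = A·ΔT/R = 169 × (66.2 − 21.6) / 58.05 = 129.8 BTU/h

130 BTU/h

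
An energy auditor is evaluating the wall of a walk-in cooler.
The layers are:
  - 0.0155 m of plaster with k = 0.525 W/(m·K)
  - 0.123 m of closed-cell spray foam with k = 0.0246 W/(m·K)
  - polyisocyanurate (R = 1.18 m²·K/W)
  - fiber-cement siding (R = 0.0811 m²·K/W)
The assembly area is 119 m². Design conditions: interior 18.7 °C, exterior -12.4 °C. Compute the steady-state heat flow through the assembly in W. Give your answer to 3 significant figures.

0.0155/0.525 = 0.02952
0.123/0.0246 = 5
R_total = 0.02952 + 5 + 1.18 + 0.0811 = 6.291 m²·K/W
Q = A·ΔT/R = 119 × (18.7 − (-12.4)) / 6.291 = 588.3 W

588 W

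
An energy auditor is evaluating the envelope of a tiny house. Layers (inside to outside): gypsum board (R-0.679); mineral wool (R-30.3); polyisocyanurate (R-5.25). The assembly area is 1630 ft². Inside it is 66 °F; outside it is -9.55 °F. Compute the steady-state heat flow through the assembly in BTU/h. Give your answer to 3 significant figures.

3400 BTU/h

R_total = 0.679 + 30.3 + 5.25 = 36.23 ft²·°F·h/BTU
Q = A·ΔT/R = 1630 × (66 − (-9.55)) / 36.23 = 3399 BTU/h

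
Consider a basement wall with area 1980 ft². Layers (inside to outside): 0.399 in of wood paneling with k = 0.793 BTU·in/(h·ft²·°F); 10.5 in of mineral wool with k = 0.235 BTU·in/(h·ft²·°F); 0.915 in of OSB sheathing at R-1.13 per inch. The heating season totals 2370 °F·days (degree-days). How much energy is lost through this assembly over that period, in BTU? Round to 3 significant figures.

2440000 BTU

0.399/0.793 = 0.5032
10.5/0.235 = 44.68
0.915 × 1.13 = 1.034
R_total = 0.5032 + 44.68 + 1.034 = 46.22 ft²·°F·h/BTU
E = A × HDD × 24 / R = 1980 × 2370 × 24 / 46.22 = 2437000 BTU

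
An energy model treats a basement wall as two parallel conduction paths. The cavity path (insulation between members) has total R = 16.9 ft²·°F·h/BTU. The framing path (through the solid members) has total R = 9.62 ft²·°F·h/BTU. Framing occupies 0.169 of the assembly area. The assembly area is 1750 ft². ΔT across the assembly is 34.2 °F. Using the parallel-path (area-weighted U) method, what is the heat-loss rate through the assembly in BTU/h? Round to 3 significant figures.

3990 BTU/h

U_eff = 0.831/16.9 + 0.169/9.62 = 0.04917 + 0.01757 = 0.06674
R_eff = 1/U_eff = 14.98 ft²·°F·h/BTU
Q = 1750 × 34.2 / 14.98 = 3994 BTU/h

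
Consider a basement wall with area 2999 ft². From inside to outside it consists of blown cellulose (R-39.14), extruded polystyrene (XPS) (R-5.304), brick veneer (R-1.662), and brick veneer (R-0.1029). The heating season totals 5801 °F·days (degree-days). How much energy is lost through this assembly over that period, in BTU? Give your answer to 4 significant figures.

9036000 BTU

R_total = 39.14 + 5.304 + 1.662 + 0.1029 = 46.209 ft²·°F·h/BTU
E = A × HDD × 24 / R = 2999 × 5801 × 24 / 46.209 = 9035800 BTU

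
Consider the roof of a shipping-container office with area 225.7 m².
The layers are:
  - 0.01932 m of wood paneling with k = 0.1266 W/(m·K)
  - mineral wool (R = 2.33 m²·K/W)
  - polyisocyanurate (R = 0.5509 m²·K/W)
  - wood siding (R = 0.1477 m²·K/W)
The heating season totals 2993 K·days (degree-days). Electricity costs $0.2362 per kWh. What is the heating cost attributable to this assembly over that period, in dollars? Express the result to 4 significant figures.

0.01932/0.1266 = 0.15261
R_total = 0.15261 + 2.33 + 0.5509 + 0.1477 = 3.1812 m²·K/W
E = A × HDD × 24 / R / 1000 = 225.7 × 2993 × 24 / 3.1812 / 1000 = 5096.3 kWh
Cost = 5096.3 × 0.2362 = $1203.8

1204 dollars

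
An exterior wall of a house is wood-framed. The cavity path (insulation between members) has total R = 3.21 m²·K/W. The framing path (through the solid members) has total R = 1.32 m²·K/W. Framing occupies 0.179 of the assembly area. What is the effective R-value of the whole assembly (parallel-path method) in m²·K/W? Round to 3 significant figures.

U_eff = 0.821/3.21 + 0.179/1.32 = 0.2558 + 0.1356 = 0.3914
R_eff = 1/U_eff = 2.555 m²·K/W

2.56 m²·K/W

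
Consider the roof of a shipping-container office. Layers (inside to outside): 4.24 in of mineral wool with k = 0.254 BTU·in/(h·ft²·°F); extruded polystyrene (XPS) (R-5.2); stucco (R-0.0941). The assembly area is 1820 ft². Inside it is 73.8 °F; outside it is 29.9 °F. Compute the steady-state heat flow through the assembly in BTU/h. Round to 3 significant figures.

3630 BTU/h

4.24/0.254 = 16.69
R_total = 16.69 + 5.2 + 0.0941 = 21.99 ft²·°F·h/BTU
Q = A·ΔT/R = 1820 × (73.8 − 29.9) / 21.99 = 3634 BTU/h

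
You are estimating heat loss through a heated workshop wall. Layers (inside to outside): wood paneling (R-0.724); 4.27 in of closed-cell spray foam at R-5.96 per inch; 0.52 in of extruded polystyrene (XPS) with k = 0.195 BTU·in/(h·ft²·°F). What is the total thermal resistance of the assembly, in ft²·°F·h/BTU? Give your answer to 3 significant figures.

28.8 ft²·°F·h/BTU

4.27 × 5.96 = 25.45
0.52/0.195 = 2.667
R_total = 0.724 + 25.45 + 2.667 = 28.84 ft²·°F·h/BTU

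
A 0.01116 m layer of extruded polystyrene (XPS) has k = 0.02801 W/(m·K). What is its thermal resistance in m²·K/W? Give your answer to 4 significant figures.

R = L/k = 0.01116/0.02801 = 0.39843 m²·K/W

0.3984 m²·K/W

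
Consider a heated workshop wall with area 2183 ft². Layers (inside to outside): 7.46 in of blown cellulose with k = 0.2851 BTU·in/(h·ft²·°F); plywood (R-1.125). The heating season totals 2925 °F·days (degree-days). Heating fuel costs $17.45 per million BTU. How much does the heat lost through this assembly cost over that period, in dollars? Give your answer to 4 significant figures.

97.99 dollars

7.46/0.2851 = 26.166
R_total = 26.166 + 1.125 = 27.291 ft²·°F·h/BTU
E = A × HDD × 24 / R = 2183 × 2925 × 24 / 27.291 = 5615200 BTU
Cost = 5615200/10⁶ × 17.45 = $97.986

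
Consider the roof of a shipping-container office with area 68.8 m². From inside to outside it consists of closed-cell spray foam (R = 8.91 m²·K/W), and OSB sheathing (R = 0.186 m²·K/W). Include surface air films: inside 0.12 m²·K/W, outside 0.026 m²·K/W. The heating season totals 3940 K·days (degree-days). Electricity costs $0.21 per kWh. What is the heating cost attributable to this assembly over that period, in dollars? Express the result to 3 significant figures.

148 dollars

R_total = 0.12 + 8.91 + 0.186 + 0.026 = 9.242 m²·K/W
E = A × HDD × 24 / R / 1000 = 68.8 × 3940 × 24 / 9.242 / 1000 = 703.9 kWh
Cost = 703.9 × 0.21 = $147.8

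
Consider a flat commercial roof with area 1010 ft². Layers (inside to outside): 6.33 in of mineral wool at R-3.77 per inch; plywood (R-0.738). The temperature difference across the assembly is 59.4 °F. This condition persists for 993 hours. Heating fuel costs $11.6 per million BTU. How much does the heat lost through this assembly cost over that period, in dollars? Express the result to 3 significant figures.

6.33 × 3.77 = 23.86
R_total = 23.86 + 0.738 = 24.6 ft²·°F·h/BTU
Q = 1010 × 59.4 / 24.6 = 2439 BTU/h
E = 2439 × 993 = 2422000 BTU
Cost = 2422000/10⁶ × 11.6 = $28.09

28.1 dollars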